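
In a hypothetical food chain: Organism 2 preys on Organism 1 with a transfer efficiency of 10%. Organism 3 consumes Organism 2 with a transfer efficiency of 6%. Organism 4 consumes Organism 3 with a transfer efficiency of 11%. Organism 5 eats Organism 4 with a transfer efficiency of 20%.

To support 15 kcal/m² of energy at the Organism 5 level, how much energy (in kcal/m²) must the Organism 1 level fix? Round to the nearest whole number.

Cumulative transfer efficiency: 0.1 × 0.06 × 0.11 × 0.2 = 0.000132
Organism 1 energy = 15 / 0.000132 = 113636 kcal/m²

113636 kcal/m²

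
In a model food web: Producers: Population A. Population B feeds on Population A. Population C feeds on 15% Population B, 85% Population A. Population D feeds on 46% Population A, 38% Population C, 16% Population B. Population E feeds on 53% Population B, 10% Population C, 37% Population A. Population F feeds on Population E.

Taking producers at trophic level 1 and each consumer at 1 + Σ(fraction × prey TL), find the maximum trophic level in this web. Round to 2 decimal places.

3.65

Population B: 1 + 1 = 2
Population C: 1 + (0.15×2 + 0.85×1) = 2.15
Population D: 1 + (0.46×1 + 0.38×2.15 + 0.16×2) = 2.597
Population E: 1 + (0.53×2 + 0.1×2.15 + 0.37×1) = 2.645
Population F: 1 + 2.645 = 3.645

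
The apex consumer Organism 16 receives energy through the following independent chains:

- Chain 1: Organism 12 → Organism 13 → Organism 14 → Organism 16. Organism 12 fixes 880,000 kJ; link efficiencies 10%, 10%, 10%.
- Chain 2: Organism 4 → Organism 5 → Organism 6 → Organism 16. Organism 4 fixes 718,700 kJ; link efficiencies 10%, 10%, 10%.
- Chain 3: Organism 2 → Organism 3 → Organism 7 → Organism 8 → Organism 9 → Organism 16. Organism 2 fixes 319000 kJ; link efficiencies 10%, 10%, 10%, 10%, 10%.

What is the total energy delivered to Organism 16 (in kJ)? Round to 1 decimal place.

1601.9 kJ

Chain 1: 880000 × 0.1 × 0.1 × 0.1 = 880 kJ
Chain 2: 718700 × 0.1 × 0.1 × 0.1 = 718.7 kJ
Chain 3: 319000 × 0.1 × 0.1 × 0.1 × 0.1 × 0.1 = 3.19 kJ
Total at Organism 16: 880 + 718.7 + 3.19 = 1601.89 kJ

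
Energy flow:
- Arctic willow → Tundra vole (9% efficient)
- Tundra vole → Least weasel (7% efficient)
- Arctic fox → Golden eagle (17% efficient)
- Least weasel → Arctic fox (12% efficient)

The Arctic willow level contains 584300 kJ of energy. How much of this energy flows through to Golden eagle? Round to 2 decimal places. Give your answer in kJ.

Tundra vole: 584300 × 0.09 = 52587 kJ
Least weasel: 52587 × 0.07 = 3681.09 kJ
Arctic fox: 3681.09 × 0.12 = 441.7308 kJ
Golden eagle: 441.7308 × 0.17 = 75.094236 kJ

75.09 kJ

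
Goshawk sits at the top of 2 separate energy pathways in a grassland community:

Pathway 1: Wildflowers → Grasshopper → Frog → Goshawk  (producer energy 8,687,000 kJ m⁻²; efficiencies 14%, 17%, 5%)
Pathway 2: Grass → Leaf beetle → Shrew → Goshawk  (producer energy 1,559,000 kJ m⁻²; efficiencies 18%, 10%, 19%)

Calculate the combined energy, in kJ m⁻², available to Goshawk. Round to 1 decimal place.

15669.3 kJ m⁻²

Pathway 1: 8687000 × 0.14 × 0.17 × 0.05 = 10337.53 kJ m⁻²
Pathway 2: 1559000 × 0.18 × 0.1 × 0.19 = 5331.78 kJ m⁻²
Total at Goshawk: 10337.53 + 5331.78 = 15669.31 kJ m⁻²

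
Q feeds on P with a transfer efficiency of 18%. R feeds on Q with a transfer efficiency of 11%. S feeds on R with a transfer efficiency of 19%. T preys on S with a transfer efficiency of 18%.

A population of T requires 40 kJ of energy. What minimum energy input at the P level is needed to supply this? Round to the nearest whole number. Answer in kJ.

Cumulative transfer efficiency: 0.18 × 0.11 × 0.19 × 0.18 = 0.00067716
P energy = 40 / 0.00067716 = 59070 kJ

59070 kJ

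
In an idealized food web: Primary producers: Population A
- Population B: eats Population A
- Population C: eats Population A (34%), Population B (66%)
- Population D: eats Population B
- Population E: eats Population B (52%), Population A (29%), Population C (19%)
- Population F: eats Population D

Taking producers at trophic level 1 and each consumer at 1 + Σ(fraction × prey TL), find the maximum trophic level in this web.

Population B: 1 + 1 = 2
Population C: 1 + (0.34×1 + 0.66×2) = 2.66
Population D: 1 + 2 = 3
Population E: 1 + (0.52×2 + 0.29×1 + 0.19×2.66) = 2.8354
Population F: 1 + 3 = 4

4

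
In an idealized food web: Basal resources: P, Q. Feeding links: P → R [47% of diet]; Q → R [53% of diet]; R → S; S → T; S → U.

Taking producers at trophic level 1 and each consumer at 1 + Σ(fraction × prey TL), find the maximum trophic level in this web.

4

R: 1 + (0.47×1 + 0.53×1) = 2
S: 1 + 2 = 3
T: 1 + 3 = 4
U: 1 + 3 = 4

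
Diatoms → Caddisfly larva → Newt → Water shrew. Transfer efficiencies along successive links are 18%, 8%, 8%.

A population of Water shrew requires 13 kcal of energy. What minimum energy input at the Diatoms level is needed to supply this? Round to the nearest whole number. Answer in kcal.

11285 kcal

Cumulative transfer efficiency: 0.18 × 0.08 × 0.08 = 0.001152
Diatoms energy = 13 / 0.001152 = 11285 kcal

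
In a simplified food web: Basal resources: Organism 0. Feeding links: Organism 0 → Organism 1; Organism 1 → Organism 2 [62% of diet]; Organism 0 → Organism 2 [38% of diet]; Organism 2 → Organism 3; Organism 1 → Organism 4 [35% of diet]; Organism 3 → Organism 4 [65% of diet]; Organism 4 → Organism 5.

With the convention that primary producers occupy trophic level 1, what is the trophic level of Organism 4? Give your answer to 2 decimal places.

4.05

Organism 1: 1 + 1 = 2
Organism 2: 1 + (0.62×2 + 0.38×1) = 2.62
Organism 3: 1 + 2.62 = 3.62
Organism 4: 1 + (0.35×2 + 0.65×3.62) = 4.053
Organism 5: 1 + 4.053 = 5.053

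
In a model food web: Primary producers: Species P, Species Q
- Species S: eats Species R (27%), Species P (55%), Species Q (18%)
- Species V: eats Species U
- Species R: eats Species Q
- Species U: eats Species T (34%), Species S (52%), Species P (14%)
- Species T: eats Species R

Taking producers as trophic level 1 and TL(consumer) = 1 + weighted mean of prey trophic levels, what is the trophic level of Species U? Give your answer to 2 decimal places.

Species R: 1 + 1 = 2
Species S: 1 + (0.27×2 + 0.55×1 + 0.18×1) = 2.27
Species T: 1 + 2 = 3
Species U: 1 + (0.34×3 + 0.52×2.27 + 0.14×1) = 3.3404
Species V: 1 + 3.3404 = 4.3404

3.34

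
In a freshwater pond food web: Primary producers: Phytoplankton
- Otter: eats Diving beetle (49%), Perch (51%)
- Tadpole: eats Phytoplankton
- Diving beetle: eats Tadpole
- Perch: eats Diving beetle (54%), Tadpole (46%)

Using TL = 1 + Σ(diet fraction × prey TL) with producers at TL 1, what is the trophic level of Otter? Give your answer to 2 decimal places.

4.28

Tadpole: 1 + 1 = 2
Diving beetle: 1 + 2 = 3
Perch: 1 + (0.54×3 + 0.46×2) = 3.54
Otter: 1 + (0.49×3 + 0.51×3.54) = 4.2754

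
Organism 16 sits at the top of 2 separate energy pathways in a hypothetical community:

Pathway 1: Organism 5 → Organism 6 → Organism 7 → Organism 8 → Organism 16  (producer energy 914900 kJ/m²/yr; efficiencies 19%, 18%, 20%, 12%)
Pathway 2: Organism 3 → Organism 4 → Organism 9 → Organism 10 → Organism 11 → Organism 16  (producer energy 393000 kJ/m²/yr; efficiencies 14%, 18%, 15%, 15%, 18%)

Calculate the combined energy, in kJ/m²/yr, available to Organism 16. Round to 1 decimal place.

Pathway 1: 914900 × 0.19 × 0.18 × 0.2 × 0.12 = 750.94992 kJ/m²/yr
Pathway 2: 393000 × 0.14 × 0.18 × 0.15 × 0.15 × 0.18 = 40.10958 kJ/m²/yr
Total at Organism 16: 750.94992 + 40.10958 = 791.0595 kJ/m²/yr

791.1 kJ/m²/yr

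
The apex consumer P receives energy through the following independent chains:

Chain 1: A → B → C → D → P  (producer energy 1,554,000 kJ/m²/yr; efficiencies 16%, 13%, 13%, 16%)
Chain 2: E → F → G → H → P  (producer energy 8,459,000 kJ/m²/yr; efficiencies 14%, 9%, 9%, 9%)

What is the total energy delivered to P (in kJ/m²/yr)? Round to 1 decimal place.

Chain 1: 1554000 × 0.16 × 0.13 × 0.13 × 0.16 = 672.32256 kJ/m²/yr
Chain 2: 8459000 × 0.14 × 0.09 × 0.09 × 0.09 = 863.32554 kJ/m²/yr
Total at P: 672.32256 + 863.32554 = 1535.6481 kJ/m²/yr

1535.6 kJ/m²/yr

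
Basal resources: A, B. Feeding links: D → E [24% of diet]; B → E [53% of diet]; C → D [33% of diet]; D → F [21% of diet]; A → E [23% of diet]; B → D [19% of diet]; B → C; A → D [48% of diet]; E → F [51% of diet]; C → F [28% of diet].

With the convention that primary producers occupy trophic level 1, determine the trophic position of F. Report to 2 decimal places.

3.23

C: 1 + 1 = 2
D: 1 + (0.19×1 + 0.33×2 + 0.48×1) = 2.33
E: 1 + (0.53×1 + 0.24×2.33 + 0.23×1) = 2.3192
F: 1 + (0.21×2.33 + 0.51×2.3192 + 0.28×2) = 3.232092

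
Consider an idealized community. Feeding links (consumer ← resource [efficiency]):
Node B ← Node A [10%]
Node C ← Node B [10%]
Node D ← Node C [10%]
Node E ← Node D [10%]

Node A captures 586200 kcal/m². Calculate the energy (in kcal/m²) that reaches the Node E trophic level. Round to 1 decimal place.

Node B: 586200 × 0.1 = 58620 kcal/m²
Node C: 58620 × 0.1 = 5862 kcal/m²
Node D: 5862 × 0.1 = 586.2 kcal/m²
Node E: 586.2 × 0.1 = 58.62 kcal/m²

58.6 kcal/m²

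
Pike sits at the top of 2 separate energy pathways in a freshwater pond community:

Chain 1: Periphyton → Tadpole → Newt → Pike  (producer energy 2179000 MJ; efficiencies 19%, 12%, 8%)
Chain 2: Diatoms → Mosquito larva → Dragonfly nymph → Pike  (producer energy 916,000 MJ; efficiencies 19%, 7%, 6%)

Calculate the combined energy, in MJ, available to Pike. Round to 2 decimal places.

Chain 1: 2179000 × 0.19 × 0.12 × 0.08 = 3974.496 MJ
Chain 2: 916000 × 0.19 × 0.07 × 0.06 = 730.968 MJ
Total at Pike: 3974.496 + 730.968 = 4705.464 MJ

4705.46 MJ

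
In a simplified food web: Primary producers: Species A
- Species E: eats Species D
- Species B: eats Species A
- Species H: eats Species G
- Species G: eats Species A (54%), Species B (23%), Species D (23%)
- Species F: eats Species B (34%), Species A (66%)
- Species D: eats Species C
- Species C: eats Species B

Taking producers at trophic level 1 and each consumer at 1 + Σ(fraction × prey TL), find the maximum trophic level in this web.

5

Species B: 1 + 1 = 2
Species C: 1 + 2 = 3
Species D: 1 + 3 = 4
Species E: 1 + 4 = 5
Species F: 1 + (0.34×2 + 0.66×1) = 2.34
Species G: 1 + (0.54×1 + 0.23×2 + 0.23×4) = 2.92
Species H: 1 + 2.92 = 3.92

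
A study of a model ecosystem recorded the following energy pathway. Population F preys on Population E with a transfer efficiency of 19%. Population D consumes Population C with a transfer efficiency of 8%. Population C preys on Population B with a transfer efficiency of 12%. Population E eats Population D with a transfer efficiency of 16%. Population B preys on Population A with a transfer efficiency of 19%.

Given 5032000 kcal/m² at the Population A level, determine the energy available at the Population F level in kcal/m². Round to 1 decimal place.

279.0 kcal/m²

Population B: 5032000 × 0.19 = 956080 kcal/m²
Population C: 956080 × 0.12 = 114729.6 kcal/m²
Population D: 114729.6 × 0.08 = 9178.368 kcal/m²
Population E: 9178.368 × 0.16 = 1468.53888 kcal/m²
Population F: 1468.53888 × 0.19 = 279.0223872 kcal/m²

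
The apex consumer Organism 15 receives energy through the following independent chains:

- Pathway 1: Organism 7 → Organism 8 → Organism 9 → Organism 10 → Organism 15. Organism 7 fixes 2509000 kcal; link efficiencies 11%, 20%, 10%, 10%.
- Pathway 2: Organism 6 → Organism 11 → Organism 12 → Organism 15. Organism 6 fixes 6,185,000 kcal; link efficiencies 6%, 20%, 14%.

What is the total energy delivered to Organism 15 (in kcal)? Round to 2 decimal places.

Pathway 1: 2509000 × 0.11 × 0.2 × 0.1 × 0.1 = 551.98 kcal
Pathway 2: 6185000 × 0.06 × 0.2 × 0.14 = 10390.8 kcal
Total at Organism 15: 551.98 + 10390.8 = 10942.78 kcal

10942.78 kcal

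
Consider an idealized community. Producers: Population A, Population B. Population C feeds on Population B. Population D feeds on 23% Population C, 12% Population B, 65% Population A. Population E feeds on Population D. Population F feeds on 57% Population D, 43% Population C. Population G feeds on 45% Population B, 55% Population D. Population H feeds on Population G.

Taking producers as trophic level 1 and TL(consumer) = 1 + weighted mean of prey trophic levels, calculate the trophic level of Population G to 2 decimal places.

Population C: 1 + 1 = 2
Population D: 1 + (0.23×2 + 0.12×1 + 0.65×1) = 2.23
Population E: 1 + 2.23 = 3.23
Population F: 1 + (0.57×2.23 + 0.43×2) = 3.1311
Population G: 1 + (0.45×1 + 0.55×2.23) = 2.6765
Population H: 1 + 2.6765 = 3.6765

2.68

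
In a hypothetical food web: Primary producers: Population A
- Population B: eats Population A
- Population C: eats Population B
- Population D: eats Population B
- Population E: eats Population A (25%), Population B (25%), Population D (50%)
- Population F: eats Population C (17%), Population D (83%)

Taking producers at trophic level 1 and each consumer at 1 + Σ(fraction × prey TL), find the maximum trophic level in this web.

4

Population B: 1 + 1 = 2
Population C: 1 + 2 = 3
Population D: 1 + 2 = 3
Population E: 1 + (0.25×1 + 0.25×2 + 0.5×3) = 3.25
Population F: 1 + (0.17×3 + 0.83×3) = 4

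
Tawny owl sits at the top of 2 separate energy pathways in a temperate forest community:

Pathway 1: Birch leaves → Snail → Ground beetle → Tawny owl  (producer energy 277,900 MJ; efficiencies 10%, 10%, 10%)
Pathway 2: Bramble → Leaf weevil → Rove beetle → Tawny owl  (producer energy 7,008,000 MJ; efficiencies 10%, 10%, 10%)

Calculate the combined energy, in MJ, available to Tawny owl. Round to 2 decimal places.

Pathway 1: 277900 × 0.1 × 0.1 × 0.1 = 277.9 MJ
Pathway 2: 7008000 × 0.1 × 0.1 × 0.1 = 7008 MJ
Total at Tawny owl: 277.9 + 7008 = 7285.9 MJ

7285.90 MJ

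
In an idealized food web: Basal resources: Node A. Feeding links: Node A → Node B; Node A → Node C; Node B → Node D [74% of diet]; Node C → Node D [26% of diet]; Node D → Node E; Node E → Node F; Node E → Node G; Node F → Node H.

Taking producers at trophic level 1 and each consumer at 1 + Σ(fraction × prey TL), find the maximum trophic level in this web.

6

Node B: 1 + 1 = 2
Node C: 1 + 1 = 2
Node D: 1 + (0.74×2 + 0.26×2) = 3
Node E: 1 + 3 = 4
Node F: 1 + 4 = 5
Node G: 1 + 4 = 5
Node H: 1 + 5 = 6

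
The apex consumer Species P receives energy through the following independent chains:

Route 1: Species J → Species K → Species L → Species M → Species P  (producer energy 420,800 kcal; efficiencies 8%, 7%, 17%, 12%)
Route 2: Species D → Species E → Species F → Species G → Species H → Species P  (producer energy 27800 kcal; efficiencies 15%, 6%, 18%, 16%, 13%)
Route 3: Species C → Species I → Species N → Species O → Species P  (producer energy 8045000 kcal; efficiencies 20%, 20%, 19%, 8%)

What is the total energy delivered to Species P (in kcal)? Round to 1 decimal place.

4940.4 kcal

Route 1: 420800 × 0.08 × 0.07 × 0.17 × 0.12 = 48.072192 kcal
Route 2: 27800 × 0.15 × 0.06 × 0.18 × 0.16 × 0.13 = 0.9367488 kcal
Route 3: 8045000 × 0.2 × 0.2 × 0.19 × 0.08 = 4891.36 kcal
Total at Species P: 48.072192 + 0.9367488 + 4891.36 = 4940.3689408 kcal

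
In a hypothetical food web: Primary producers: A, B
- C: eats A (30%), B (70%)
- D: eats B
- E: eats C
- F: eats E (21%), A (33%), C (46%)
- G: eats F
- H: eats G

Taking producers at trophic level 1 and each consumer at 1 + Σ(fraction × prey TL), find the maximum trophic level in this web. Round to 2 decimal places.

4.88

C: 1 + (0.3×1 + 0.7×1) = 2
D: 1 + 1 = 2
E: 1 + 2 = 3
F: 1 + (0.21×3 + 0.33×1 + 0.46×2) = 2.88
G: 1 + 2.88 = 3.88
H: 1 + 3.88 = 4.88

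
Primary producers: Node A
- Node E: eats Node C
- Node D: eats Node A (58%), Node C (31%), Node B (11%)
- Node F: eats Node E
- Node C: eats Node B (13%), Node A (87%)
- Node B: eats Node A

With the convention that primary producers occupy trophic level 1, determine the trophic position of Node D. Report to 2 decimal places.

Node B: 1 + 1 = 2
Node C: 1 + (0.13×2 + 0.87×1) = 2.13
Node D: 1 + (0.58×1 + 0.31×2.13 + 0.11×2) = 2.4603
Node E: 1 + 2.13 = 3.13
Node F: 1 + 3.13 = 4.13

2.46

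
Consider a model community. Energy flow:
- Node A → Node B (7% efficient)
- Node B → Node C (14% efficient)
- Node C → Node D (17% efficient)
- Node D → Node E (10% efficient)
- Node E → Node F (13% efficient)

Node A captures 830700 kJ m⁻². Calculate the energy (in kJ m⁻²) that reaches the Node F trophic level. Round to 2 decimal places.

Node B: 830700 × 0.07 = 58149 kJ m⁻²
Node C: 58149 × 0.14 = 8140.86 kJ m⁻²
Node D: 8140.86 × 0.17 = 1383.9462 kJ m⁻²
Node E: 1383.9462 × 0.1 = 138.39462 kJ m⁻²
Node F: 138.39462 × 0.13 = 17.9913006 kJ m⁻²

17.99 kJ m⁻²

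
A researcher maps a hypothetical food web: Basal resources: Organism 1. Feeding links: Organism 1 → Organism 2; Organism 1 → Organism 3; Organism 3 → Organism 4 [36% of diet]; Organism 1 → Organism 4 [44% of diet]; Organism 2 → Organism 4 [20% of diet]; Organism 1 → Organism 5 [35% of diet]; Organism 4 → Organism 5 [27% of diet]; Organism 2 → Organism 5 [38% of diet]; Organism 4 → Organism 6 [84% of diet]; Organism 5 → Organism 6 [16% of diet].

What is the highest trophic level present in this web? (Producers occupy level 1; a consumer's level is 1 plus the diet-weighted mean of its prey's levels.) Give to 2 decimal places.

3.60

Organism 2: 1 + 1 = 2
Organism 3: 1 + 1 = 2
Organism 4: 1 + (0.36×2 + 0.44×1 + 0.2×2) = 2.56
Organism 5: 1 + (0.35×1 + 0.27×2.56 + 0.38×2) = 2.8012
Organism 6: 1 + (0.84×2.56 + 0.16×2.8012) = 3.598592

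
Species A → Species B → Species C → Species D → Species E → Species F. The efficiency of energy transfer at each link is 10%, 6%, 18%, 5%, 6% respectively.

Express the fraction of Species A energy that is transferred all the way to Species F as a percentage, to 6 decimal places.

0.000324%

Product of link efficiencies: 0.1 × 0.06 × 0.18 × 0.05 × 0.06 = 0.00000324
As a percentage: 0.00000324 × 100 = 0.000324%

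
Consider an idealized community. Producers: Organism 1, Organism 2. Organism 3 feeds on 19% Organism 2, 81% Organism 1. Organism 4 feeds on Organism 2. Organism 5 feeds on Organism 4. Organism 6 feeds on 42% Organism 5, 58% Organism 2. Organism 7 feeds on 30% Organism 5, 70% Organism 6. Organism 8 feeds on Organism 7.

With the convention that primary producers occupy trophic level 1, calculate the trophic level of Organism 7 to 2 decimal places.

Organism 3: 1 + (0.19×1 + 0.81×1) = 2
Organism 4: 1 + 1 = 2
Organism 5: 1 + 2 = 3
Organism 6: 1 + (0.42×3 + 0.58×1) = 2.84
Organism 7: 1 + (0.3×3 + 0.7×2.84) = 3.888
Organism 8: 1 + 3.888 = 4.888

3.89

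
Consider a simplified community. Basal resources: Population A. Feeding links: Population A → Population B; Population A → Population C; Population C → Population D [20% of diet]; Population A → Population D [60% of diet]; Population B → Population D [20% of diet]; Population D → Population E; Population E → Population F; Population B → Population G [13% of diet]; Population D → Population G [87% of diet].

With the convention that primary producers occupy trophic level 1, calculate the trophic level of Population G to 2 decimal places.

Population B: 1 + 1 = 2
Population C: 1 + 1 = 2
Population D: 1 + (0.2×2 + 0.6×1 + 0.2×2) = 2.4
Population E: 1 + 2.4 = 3.4
Population F: 1 + 3.4 = 4.4
Population G: 1 + (0.13×2 + 0.87×2.4) = 3.348

3.35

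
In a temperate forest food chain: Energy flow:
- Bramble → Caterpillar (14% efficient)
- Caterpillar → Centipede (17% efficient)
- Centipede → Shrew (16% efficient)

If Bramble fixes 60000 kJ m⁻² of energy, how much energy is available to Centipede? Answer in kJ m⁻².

Caterpillar: 60000 × 0.14 = 8400 kJ m⁻²
Centipede: 8400 × 0.17 = 1428 kJ m⁻²

1428 kJ m⁻²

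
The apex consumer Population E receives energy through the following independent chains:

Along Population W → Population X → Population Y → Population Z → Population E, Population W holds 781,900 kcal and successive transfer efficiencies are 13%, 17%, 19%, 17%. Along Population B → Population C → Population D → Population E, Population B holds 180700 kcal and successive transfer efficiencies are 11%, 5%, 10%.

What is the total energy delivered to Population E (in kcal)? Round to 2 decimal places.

Via Population W: 781900 × 0.13 × 0.17 × 0.19 × 0.17 = 558.143677 kcal
Via Population B: 180700 × 0.11 × 0.05 × 0.1 = 99.385 kcal
Total at Population E: 558.143677 + 99.385 = 657.528677 kcal

657.53 kcal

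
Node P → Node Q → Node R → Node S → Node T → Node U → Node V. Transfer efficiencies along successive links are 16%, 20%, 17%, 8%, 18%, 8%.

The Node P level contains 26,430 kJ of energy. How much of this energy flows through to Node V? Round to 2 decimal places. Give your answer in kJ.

Node Q: 26430 × 0.16 = 4228.8 kJ
Node R: 4228.8 × 0.2 = 845.76 kJ
Node S: 845.76 × 0.17 = 143.7792 kJ
Node T: 143.7792 × 0.08 = 11.502336 kJ
Node U: 11.502336 × 0.18 = 2.07042048 kJ
Node V: 2.07042048 × 0.08 = 0.1656336384 kJ

0.17 kJ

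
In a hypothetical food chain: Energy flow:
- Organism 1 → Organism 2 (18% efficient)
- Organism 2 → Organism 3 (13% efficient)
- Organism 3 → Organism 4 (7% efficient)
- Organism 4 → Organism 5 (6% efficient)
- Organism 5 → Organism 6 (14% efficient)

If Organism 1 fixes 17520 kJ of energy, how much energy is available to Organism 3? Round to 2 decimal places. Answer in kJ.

409.97 kJ

Organism 2: 17520 × 0.18 = 3153.6 kJ
Organism 3: 3153.6 × 0.13 = 409.968 kJ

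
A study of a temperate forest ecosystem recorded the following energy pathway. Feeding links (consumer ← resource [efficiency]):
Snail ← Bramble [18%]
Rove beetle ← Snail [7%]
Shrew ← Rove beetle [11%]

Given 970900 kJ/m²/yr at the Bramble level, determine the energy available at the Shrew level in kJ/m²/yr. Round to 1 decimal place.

1345.7 kJ/m²/yr

Snail: 970900 × 0.18 = 174762 kJ/m²/yr
Rove beetle: 174762 × 0.07 = 12233.34 kJ/m²/yr
Shrew: 12233.34 × 0.11 = 1345.6674 kJ/m²/yr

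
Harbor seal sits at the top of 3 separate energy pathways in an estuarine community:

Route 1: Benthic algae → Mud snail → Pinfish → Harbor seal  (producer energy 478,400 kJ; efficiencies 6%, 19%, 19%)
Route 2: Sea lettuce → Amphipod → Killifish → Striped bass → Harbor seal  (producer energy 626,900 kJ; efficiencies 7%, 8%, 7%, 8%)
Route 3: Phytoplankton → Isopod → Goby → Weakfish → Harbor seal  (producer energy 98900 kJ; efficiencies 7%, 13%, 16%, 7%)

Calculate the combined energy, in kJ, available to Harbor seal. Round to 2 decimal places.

Route 1: 478400 × 0.06 × 0.19 × 0.19 = 1036.2144 kJ
Route 2: 626900 × 0.07 × 0.08 × 0.07 × 0.08 = 19.659584 kJ
Route 3: 98900 × 0.07 × 0.13 × 0.16 × 0.07 = 10.079888 kJ
Total at Harbor seal: 1036.2144 + 19.659584 + 10.079888 = 1065.953872 kJ

1065.95 kJ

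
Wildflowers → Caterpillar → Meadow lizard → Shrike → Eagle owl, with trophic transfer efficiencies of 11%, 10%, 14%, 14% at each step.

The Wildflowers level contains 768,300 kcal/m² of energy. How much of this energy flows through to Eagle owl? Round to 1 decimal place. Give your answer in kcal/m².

165.6 kcal/m²

Caterpillar: 768300 × 0.11 = 84513 kcal/m²
Meadow lizard: 84513 × 0.1 = 8451.3 kcal/m²
Shrike: 8451.3 × 0.14 = 1183.182 kcal/m²
Eagle owl: 1183.182 × 0.14 = 165.64548 kcal/m²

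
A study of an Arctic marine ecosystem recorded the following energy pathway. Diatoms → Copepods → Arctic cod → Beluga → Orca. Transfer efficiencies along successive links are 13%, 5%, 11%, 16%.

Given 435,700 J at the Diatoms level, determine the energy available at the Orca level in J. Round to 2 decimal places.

49.84 J

Copepods: 435700 × 0.13 = 56641 J
Arctic cod: 56641 × 0.05 = 2832.05 J
Beluga: 2832.05 × 0.11 = 311.5255 J
Orca: 311.5255 × 0.16 = 49.84408 J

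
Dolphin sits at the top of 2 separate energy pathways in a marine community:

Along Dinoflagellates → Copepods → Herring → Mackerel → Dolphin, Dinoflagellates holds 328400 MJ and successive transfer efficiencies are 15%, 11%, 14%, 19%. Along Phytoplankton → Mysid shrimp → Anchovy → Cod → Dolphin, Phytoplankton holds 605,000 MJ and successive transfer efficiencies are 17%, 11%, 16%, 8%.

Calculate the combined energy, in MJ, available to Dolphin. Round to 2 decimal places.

288.95 MJ

Via Dinoflagellates: 328400 × 0.15 × 0.11 × 0.14 × 0.19 = 144.13476 MJ
Via Phytoplankton: 605000 × 0.17 × 0.11 × 0.16 × 0.08 = 144.8128 MJ
Total at Dolphin: 144.13476 + 144.8128 = 288.94756 MJ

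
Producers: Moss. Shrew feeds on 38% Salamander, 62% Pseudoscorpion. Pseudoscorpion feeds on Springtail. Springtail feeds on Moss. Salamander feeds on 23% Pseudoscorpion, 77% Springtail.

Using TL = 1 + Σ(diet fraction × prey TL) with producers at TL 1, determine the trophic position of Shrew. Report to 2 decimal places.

Springtail: 1 + 1 = 2
Pseudoscorpion: 1 + 2 = 3
Salamander: 1 + (0.23×3 + 0.77×2) = 3.23
Shrew: 1 + (0.38×3.23 + 0.62×3) = 4.0874

4.09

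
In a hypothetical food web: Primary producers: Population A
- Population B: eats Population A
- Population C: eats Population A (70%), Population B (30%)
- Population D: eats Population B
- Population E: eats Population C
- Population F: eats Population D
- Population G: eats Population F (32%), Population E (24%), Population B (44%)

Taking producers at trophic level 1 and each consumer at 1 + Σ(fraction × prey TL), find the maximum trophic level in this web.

4

Population B: 1 + 1 = 2
Population C: 1 + (0.7×1 + 0.3×2) = 2.3
Population D: 1 + 2 = 3
Population E: 1 + 2.3 = 3.3
Population F: 1 + 3 = 4
Population G: 1 + (0.32×4 + 0.24×3.3 + 0.44×2) = 3.952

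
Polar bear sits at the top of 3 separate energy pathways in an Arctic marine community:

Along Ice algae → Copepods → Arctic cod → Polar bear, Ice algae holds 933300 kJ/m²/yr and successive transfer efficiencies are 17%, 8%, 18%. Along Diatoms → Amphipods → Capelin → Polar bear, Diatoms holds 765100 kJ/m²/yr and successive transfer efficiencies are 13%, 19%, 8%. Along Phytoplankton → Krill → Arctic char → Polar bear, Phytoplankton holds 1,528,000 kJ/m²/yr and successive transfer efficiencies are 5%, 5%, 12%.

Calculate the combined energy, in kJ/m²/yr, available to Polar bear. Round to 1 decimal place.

Via Ice algae: 933300 × 0.17 × 0.08 × 0.18 = 2284.7184 kJ/m²/yr
Via Diatoms: 765100 × 0.13 × 0.19 × 0.08 = 1511.8376 kJ/m²/yr
Via Phytoplankton: 1528000 × 0.05 × 0.05 × 0.12 = 458.4 kJ/m²/yr
Total at Polar bear: 2284.7184 + 1511.8376 + 458.4 = 4254.956 kJ/m²/yr

4255.0 kJ/m²/yr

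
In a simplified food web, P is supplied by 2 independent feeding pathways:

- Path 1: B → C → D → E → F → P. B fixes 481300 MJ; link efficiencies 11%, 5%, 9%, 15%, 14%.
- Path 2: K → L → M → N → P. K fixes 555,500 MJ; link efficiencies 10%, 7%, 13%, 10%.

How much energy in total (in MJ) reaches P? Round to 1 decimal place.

55.6 MJ

Path 1: 481300 × 0.11 × 0.05 × 0.09 × 0.15 × 0.14 = 5.0031135 MJ
Path 2: 555500 × 0.1 × 0.07 × 0.13 × 0.1 = 50.5505 MJ
Total at P: 5.0031135 + 50.5505 = 55.5536135 MJ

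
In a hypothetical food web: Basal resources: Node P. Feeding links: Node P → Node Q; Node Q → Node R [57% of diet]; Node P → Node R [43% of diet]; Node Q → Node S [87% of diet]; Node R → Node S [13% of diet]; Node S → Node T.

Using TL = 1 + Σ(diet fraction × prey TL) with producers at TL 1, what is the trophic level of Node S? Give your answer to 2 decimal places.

3.07

Node Q: 1 + 1 = 2
Node R: 1 + (0.57×2 + 0.43×1) = 2.57
Node S: 1 + (0.87×2 + 0.13×2.57) = 3.0741
Node T: 1 + 3.0741 = 4.0741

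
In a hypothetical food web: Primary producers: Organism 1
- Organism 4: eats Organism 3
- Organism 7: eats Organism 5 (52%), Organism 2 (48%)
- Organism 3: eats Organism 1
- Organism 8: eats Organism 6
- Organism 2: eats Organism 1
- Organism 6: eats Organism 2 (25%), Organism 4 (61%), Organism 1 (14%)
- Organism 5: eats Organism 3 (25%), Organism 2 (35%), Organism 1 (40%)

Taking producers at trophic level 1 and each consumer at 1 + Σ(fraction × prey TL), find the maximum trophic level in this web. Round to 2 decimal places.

4.47

Organism 2: 1 + 1 = 2
Organism 3: 1 + 1 = 2
Organism 4: 1 + 2 = 3
Organism 5: 1 + (0.25×2 + 0.35×2 + 0.4×1) = 2.6
Organism 6: 1 + (0.25×2 + 0.61×3 + 0.14×1) = 3.47
Organism 7: 1 + (0.52×2.6 + 0.48×2) = 3.312
Organism 8: 1 + 3.47 = 4.47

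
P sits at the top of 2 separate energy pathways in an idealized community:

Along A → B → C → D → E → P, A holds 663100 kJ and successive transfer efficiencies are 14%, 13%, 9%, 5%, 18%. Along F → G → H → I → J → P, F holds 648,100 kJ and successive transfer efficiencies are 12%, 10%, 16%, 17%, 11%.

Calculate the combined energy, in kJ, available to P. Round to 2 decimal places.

Via A: 663100 × 0.14 × 0.13 × 0.09 × 0.05 × 0.18 = 9.7754202 kJ
Via F: 648100 × 0.12 × 0.1 × 0.16 × 0.17 × 0.11 = 23.2693824 kJ
Total at P: 9.7754202 + 23.2693824 = 33.0448026 kJ

33.04 kJ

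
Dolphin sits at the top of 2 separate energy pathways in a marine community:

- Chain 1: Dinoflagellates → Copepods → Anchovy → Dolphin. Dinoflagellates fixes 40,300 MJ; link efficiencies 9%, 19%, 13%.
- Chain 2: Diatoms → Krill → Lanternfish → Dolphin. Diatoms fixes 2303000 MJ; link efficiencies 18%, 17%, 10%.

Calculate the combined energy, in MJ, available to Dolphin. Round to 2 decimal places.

Chain 1: 40300 × 0.09 × 0.19 × 0.13 = 89.5869 MJ
Chain 2: 2303000 × 0.18 × 0.17 × 0.1 = 7047.18 MJ
Total at Dolphin: 89.5869 + 7047.18 = 7136.7669 MJ

7136.77 MJ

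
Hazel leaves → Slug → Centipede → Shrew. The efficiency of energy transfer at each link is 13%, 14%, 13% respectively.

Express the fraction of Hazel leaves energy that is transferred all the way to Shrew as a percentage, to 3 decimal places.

0.237%

Product of link efficiencies: 0.13 × 0.14 × 0.13 = 0.002366
As a percentage: 0.002366 × 100 = 0.237%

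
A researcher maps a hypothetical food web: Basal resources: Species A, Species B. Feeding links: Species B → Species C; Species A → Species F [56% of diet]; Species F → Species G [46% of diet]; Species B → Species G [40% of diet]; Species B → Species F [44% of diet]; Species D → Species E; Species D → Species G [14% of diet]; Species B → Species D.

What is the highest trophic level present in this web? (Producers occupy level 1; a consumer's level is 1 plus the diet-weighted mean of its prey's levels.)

3

Species C: 1 + 1 = 2
Species D: 1 + 1 = 2
Species E: 1 + 2 = 3
Species F: 1 + (0.44×1 + 0.56×1) = 2
Species G: 1 + (0.46×2 + 0.14×2 + 0.4×1) = 2.6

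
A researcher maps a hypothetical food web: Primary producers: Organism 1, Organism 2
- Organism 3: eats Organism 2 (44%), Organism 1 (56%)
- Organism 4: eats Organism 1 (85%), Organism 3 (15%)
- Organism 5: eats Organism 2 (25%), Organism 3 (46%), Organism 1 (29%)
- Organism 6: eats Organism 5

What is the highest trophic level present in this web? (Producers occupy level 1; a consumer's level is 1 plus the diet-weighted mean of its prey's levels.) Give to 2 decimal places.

3.46

Organism 3: 1 + (0.44×1 + 0.56×1) = 2
Organism 4: 1 + (0.85×1 + 0.15×2) = 2.15
Organism 5: 1 + (0.25×1 + 0.46×2 + 0.29×1) = 2.46
Organism 6: 1 + 2.46 = 3.46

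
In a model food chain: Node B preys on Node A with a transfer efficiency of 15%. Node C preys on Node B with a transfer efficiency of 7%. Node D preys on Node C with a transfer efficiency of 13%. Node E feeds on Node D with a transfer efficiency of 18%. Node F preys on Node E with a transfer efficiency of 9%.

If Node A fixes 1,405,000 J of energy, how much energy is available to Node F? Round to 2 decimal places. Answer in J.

31.07 J

Node B: 1405000 × 0.15 = 210750 J
Node C: 210750 × 0.07 = 14752.5 J
Node D: 14752.5 × 0.13 = 1917.825 J
Node E: 1917.825 × 0.18 = 345.2085 J
Node F: 345.2085 × 0.09 = 31.068765 J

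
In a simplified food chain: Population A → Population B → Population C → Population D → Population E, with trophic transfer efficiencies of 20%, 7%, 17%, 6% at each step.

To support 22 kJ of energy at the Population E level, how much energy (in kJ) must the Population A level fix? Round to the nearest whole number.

154062 kJ

Cumulative transfer efficiency: 0.2 × 0.07 × 0.17 × 0.06 = 0.0001428
Population A energy = 22 / 0.0001428 = 154062 kJ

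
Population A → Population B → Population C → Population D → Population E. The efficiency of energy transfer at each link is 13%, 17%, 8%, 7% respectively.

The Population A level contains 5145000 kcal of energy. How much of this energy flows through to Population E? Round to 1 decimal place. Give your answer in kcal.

636.7 kcal

Population B: 5145000 × 0.13 = 668850 kcal
Population C: 668850 × 0.17 = 113704.5 kcal
Population D: 113704.5 × 0.08 = 9096.36 kcal
Population E: 9096.36 × 0.07 = 636.7452 kcal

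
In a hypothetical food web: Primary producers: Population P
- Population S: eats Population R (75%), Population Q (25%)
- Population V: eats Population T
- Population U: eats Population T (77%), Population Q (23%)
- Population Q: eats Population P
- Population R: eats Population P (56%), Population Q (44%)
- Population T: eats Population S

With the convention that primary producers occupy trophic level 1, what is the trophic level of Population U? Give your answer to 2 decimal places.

4.79

Population Q: 1 + 1 = 2
Population R: 1 + (0.56×1 + 0.44×2) = 2.44
Population S: 1 + (0.75×2.44 + 0.25×2) = 3.33
Population T: 1 + 3.33 = 4.33
Population U: 1 + (0.77×4.33 + 0.23×2) = 4.7941
Population V: 1 + 4.33 = 5.33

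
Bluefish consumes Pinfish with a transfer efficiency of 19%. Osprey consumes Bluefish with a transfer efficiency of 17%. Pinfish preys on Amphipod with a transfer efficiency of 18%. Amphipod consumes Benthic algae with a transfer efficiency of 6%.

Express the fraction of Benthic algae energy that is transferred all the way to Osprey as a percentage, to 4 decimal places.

Product of link efficiencies: 0.06 × 0.18 × 0.19 × 0.17 = 0.00034884
As a percentage: 0.00034884 × 100 = 0.0349%

0.0349%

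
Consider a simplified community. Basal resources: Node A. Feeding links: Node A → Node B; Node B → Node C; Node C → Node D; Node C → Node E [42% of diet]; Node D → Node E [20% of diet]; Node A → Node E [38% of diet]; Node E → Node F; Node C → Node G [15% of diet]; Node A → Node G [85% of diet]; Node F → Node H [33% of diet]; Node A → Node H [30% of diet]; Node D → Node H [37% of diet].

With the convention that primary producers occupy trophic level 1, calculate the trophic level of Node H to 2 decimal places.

4.25

Node B: 1 + 1 = 2
Node C: 1 + 2 = 3
Node D: 1 + 3 = 4
Node E: 1 + (0.42×3 + 0.2×4 + 0.38×1) = 3.44
Node F: 1 + 3.44 = 4.44
Node G: 1 + (0.15×3 + 0.85×1) = 2.3
Node H: 1 + (0.33×4.44 + 0.3×1 + 0.37×4) = 4.2452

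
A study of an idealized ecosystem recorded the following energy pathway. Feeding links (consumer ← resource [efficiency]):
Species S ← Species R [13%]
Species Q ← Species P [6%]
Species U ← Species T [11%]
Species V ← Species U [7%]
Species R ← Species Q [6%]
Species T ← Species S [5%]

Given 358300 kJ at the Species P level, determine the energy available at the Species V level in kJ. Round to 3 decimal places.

0.065 kJ

Species Q: 358300 × 0.06 = 21498 kJ
Species R: 21498 × 0.06 = 1289.88 kJ
Species S: 1289.88 × 0.13 = 167.6844 kJ
Species T: 167.6844 × 0.05 = 8.38422 kJ
Species U: 8.38422 × 0.11 = 0.9222642 kJ
Species V: 0.9222642 × 0.07 = 0.064558494 kJ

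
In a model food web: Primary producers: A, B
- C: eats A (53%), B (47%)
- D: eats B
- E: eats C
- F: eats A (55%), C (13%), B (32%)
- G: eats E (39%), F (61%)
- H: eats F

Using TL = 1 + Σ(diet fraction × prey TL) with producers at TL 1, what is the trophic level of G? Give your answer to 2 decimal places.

3.47

C: 1 + (0.53×1 + 0.47×1) = 2
D: 1 + 1 = 2
E: 1 + 2 = 3
F: 1 + (0.55×1 + 0.13×2 + 0.32×1) = 2.13
G: 1 + (0.39×3 + 0.61×2.13) = 3.4693
H: 1 + 2.13 = 3.13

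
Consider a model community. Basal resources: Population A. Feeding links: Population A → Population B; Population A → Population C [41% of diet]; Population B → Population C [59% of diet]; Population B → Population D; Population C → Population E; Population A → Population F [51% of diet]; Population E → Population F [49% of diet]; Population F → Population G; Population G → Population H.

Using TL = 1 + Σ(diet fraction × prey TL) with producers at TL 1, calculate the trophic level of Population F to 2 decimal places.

3.27

Population B: 1 + 1 = 2
Population C: 1 + (0.41×1 + 0.59×2) = 2.59
Population D: 1 + 2 = 3
Population E: 1 + 2.59 = 3.59
Population F: 1 + (0.51×1 + 0.49×3.59) = 3.2691
Population G: 1 + 3.2691 = 4.2691
Population H: 1 + 4.2691 = 5.2691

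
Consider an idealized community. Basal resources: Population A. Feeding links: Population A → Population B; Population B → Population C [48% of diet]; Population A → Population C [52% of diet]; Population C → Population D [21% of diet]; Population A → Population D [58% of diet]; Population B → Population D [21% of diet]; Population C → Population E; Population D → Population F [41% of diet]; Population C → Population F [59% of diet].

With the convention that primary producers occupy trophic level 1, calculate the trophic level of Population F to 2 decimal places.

Population B: 1 + 1 = 2
Population C: 1 + (0.48×2 + 0.52×1) = 2.48
Population D: 1 + (0.21×2.48 + 0.58×1 + 0.21×2) = 2.5208
Population E: 1 + 2.48 = 3.48
Population F: 1 + (0.41×2.5208 + 0.59×2.48) = 3.496728

3.50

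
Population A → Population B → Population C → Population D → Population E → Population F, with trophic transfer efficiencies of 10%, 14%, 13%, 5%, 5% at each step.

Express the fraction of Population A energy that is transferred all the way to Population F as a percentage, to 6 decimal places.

Product of link efficiencies: 0.1 × 0.14 × 0.13 × 0.05 × 0.05 = 0.00000455
As a percentage: 0.00000455 × 100 = 0.000455%

0.000455%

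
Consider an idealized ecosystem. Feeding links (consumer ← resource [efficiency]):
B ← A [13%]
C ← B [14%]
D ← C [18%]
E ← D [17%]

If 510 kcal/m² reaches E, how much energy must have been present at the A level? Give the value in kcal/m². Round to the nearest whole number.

915751 kcal/m²

Cumulative transfer efficiency: 0.13 × 0.14 × 0.18 × 0.17 = 0.00055692
A energy = 510 / 0.00055692 = 915751 kcal/m²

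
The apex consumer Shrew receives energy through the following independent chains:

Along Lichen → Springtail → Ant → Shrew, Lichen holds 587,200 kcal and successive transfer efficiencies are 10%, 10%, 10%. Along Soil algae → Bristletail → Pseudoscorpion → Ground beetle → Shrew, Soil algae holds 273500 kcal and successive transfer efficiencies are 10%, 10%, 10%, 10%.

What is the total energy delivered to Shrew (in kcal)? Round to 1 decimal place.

614.6 kcal

Via Lichen: 587200 × 0.1 × 0.1 × 0.1 = 587.2 kcal
Via Soil algae: 273500 × 0.1 × 0.1 × 0.1 × 0.1 = 27.35 kcal
Total at Shrew: 587.2 + 27.35 = 614.55 kcal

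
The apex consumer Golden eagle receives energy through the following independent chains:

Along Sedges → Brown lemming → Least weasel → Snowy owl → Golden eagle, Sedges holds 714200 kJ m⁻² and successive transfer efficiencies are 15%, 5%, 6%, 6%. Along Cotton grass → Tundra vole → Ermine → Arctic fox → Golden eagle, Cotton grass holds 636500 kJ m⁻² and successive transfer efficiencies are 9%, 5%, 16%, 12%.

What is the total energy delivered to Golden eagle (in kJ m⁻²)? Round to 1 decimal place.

Via Sedges: 714200 × 0.15 × 0.05 × 0.06 × 0.06 = 19.2834 kJ m⁻²
Via Cotton grass: 636500 × 0.09 × 0.05 × 0.16 × 0.12 = 54.9936 kJ m⁻²
Total at Golden eagle: 19.2834 + 54.9936 = 74.277 kJ m⁻²

74.3 kJ m⁻²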